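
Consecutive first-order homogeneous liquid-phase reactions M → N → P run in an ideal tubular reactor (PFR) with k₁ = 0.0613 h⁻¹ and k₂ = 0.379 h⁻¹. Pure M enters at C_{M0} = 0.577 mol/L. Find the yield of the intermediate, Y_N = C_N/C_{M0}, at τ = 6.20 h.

Solving the coupled first-order balances gives C_N(τ) = [k₁/(k₂−k₁)]·C_{M0}·(e^(−k₁τ) − e^(−k₂τ)).
e^(−k₁τ) = e^(−0.0613×6.20) = e^(−0.3801) = 0.6838; e^(−k₂τ) = e^(−2.350) = 0.09539.
C_N = 0.0613×0.577/(0.379−0.0613) × (0.6838−0.09539) = 0.1113×0.5884 = 0.06551 mol/L.
Y_N = C_N/C_{M0} = 0.06551/0.577 = 0.114.

0.114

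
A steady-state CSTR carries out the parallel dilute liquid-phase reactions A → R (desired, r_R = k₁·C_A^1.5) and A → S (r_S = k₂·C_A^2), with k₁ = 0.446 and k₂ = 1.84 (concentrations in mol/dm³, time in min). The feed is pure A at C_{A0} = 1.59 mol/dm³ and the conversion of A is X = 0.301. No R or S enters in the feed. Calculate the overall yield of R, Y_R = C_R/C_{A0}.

Exit C_A = C_{A0}(1−X) = 1.59×0.699 = 1.111 mol/dm³.
In a CSTR the entire volume is at exit conditions, so r_R = 0.446×1.111^1.5 = 0.5226 and r_S = 1.84×1.111^2 = 2.273.
Fraction of consumed A going to R: r_R/(r_R+r_S) = 0.1869.
C_R = 0.1869·C_{A0}·X = 0.1869×1.59×0.301 = 0.0895 mol/dm³; Y_R = C_R/C_{A0} = 0.0563.

0.0563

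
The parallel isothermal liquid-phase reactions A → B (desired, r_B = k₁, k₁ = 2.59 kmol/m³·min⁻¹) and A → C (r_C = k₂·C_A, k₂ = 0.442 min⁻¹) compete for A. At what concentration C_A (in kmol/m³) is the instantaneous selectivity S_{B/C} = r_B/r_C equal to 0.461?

S_{B/C} = (k₁/k₂)·C_A⁻¹ ⇒ C_A = (S·k₂/k₁)^(-1).
= (0.461×0.442/2.59)^(-1) = (0.07867)^(-1) = 12.7 kmol/m³.

12.7 kmol/m³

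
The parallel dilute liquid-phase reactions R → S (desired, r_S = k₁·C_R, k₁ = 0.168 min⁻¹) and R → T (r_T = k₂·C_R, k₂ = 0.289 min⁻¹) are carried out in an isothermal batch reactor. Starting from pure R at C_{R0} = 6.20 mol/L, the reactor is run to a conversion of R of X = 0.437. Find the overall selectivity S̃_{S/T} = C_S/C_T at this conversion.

C_R = C_{R0}(1−X) = 3.491 mol/L.
Both paths are first order in R, so the instantaneous fraction to S is constant: dC_S/d(−C_R) = k₁/(k₁+k₂) = 0.3676.
C_S = 0.3676·(C_{R0}−C_R) = 0.3676×2.709 = 0.996 mol/L.
C_T = (C_{R0}−C_R)−C_S = 1.713 mol/L; S̃_{S/T} = 0.9960/1.713 = 0.581.

0.581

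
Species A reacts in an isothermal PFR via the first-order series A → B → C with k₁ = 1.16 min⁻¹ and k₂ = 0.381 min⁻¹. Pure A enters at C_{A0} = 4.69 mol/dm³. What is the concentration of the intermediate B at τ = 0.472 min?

For first-order series with pure A initially, C_B(τ) = k₁C_{A0}/(k₂−k₁)·(e^(−k₁τ) − e^(−k₂τ)).
e^(−k₁τ) = e^(−1.16×0.472) = e^(−0.5475) = 0.5784; e^(−k₂τ) = e^(−0.1798) = 0.8354.
C_B = 1.16×4.69/(0.381−1.16) × (0.5784−0.8354) = (-6.984)×(-0.2570) = 1.795 mol/dm³.

1.80 mol/dm³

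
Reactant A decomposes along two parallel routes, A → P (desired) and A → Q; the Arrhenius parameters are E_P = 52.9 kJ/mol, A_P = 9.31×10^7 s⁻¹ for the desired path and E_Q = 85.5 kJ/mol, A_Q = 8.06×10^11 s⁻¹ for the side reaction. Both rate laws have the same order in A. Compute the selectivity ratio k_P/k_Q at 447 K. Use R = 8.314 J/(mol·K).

0.745

Since both paths have the same order in A, the concentration cancels and S_{P/Q} = k_P/k_Q = (A_P/A_Q)·exp[(E_Q−E_P)/(RT)].
(E_Q−E_P)/(RT) = (85.5−52.9)×10³/(8.314×447) = 32600/3716 = 8.772.
k_P/k_Q = (9.31×10^7/8.06×10^11)·exp(8.772) = 1.155×10^-4 × 6451 = 0.745.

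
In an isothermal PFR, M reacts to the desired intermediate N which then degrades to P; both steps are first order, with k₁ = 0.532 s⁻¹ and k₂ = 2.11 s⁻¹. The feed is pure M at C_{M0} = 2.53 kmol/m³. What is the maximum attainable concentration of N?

For a first-order series the maximum intermediate yield is C_{N,max}/C_{M0} = (k₁/k₂)^[k₂/(k₂−k₁)].
= (0.532/2.11)^(2.11/(2.11−0.532)) = (0.2521)^(1.337) = 0.1585.
C_{N,max} = 0.1585×2.53 = 0.401 kmol/m³.

0.401 kmol/m³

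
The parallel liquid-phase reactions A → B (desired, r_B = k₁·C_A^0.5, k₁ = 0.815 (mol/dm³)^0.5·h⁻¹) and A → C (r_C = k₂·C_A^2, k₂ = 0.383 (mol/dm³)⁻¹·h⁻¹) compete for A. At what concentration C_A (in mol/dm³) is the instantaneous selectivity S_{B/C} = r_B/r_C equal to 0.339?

S_{B/C} = (k₁/k₂)·C_A^-1.5 ⇒ C_A = (S·k₂/k₁)^(1/(-1.5)).
= (0.339×0.383/0.815)^(-0.6667) = (0.1593)^(-0.6667) = 3.40 mol/dm³.

3.40 mol/dm³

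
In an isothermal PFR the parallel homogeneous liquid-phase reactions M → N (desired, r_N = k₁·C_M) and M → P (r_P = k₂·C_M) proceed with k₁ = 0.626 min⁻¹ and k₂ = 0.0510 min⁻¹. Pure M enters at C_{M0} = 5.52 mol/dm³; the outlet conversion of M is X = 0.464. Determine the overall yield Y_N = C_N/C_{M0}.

0.429

C_M = C_{M0}(1−X) = 2.959 mol/dm³.
Both paths are first order in M, so the instantaneous fraction to N is constant: dC_N/d(−C_M) = k₁/(k₁+k₂) = 0.9247.
C_N = 0.9247·(C_{M0}−C_M) = 0.9247×2.561 = 2.37 mol/dm³.
Y_N = C_N/C_{M0} = 2.368/5.52 = 0.429.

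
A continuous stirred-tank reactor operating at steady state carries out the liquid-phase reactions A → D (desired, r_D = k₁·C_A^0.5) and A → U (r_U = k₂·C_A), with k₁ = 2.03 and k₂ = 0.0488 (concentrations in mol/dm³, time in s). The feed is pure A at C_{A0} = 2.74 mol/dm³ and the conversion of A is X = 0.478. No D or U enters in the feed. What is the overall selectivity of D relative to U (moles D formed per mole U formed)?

Exit C_A = C_{A0}(1−X) = 2.74×0.522 = 1.430 mol/dm³.
Rates in a CSTR are evaluated at the outlet concentration: r_D = 2.03×1.430^0.5 = 2.428, r_U = 0.0488×1.430 = 0.06980.
Overall selectivity = C_D/C_U = r_Dτ/(r_Uτ) = r_D/r_U = 34.8.

34.8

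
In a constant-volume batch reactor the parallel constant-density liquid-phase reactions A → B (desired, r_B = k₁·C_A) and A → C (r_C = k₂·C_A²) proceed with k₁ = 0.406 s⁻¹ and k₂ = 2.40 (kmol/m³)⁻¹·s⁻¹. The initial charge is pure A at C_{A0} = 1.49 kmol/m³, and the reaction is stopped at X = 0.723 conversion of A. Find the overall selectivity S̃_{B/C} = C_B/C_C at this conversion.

0.197

C_A = C_{A0}(1−X) = 0.4127 kmol/m³.
Along a PFR/batch, dC_B/dC_A = −r_B/(r_B+r_C) = −k₁/(k₁+k₂·C_A).
Integrating from C_{A0} to C_A: C_B = (0.406/2.40)·ln[(0.406+2.40·1.49)/(0.406+2.40·0.413)] = 0.1692·ln(3.982/1.397) = 0.1772 kmol/m³.
C_C = (C_{A0}−C_A)−C_B = 0.9000 kmol/m³; S̃_{B/C} = 0.1772/0.9000 = 0.197.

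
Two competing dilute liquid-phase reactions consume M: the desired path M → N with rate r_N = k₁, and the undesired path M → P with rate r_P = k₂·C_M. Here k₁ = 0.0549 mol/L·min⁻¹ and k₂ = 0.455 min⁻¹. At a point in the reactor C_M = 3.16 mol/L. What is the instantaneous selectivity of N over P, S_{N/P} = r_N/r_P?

S_{N/P} = r_N/r_P = (k₁)/(k₂·C_M) = (k₁/k₂)·C_M⁻¹.
= (0.0549) / (0.455×3.160) = 0.05490/1.438 = 0.0382.

0.0382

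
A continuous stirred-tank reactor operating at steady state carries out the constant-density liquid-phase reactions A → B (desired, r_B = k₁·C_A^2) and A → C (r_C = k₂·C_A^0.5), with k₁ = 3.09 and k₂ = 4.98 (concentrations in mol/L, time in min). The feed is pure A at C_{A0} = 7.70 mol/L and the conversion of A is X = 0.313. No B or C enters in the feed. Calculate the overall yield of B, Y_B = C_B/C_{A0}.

0.276

Exit C_A = C_{A0}(1−X) = 7.70×0.687 = 5.290 mol/L.
Rates in a CSTR are evaluated at the outlet concentration: r_B = 3.09×5.290^2 = 86.47, r_C = 4.98×5.290^0.5 = 11.45.
Fraction of consumed A going to B: r_B/(r_B+r_C) = 0.8830.
C_B = 0.8830·C_{A0}·X = 0.8830×7.70×0.313 = 2.13 mol/L; Y_B = C_B/C_{A0} = 0.276.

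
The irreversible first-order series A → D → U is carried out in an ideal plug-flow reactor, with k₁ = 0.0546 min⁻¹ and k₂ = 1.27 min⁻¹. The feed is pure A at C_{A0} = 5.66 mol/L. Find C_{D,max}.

0.211 mol/L

Evaluating C_D at τ_opt = ln(k₂/k₁)/(k₂−k₁) gives C_{D,max}/C_{A0} = (k₁/k₂)^[k₂/(k₂−k₁)].
= (0.0546/1.27)^(1.27/(1.27−0.0546)) = (0.04299)^(1.045) = 0.03732.
C_{D,max} = 0.03732×5.66 = 0.211 mol/L.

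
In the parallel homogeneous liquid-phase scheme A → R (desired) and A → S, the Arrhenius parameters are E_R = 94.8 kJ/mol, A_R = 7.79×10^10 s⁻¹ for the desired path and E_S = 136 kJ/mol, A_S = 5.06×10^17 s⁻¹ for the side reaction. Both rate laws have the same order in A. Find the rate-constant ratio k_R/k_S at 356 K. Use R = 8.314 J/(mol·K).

Since both paths have the same order in A, the concentration cancels and S_{R/S} = k_R/k_S = (A_R/A_S)·exp[(E_S−E_R)/(RT)].
(E_S−E_R)/(RT) = (136−94.8)×10³/(8.314×356) = 41200/2960 = 13.92.
k_R/k_S = (7.79×10^10/5.06×10^17)·exp(13.92) = 1.540×10^-7 × 1.110×10^6 = 0.171.

0.171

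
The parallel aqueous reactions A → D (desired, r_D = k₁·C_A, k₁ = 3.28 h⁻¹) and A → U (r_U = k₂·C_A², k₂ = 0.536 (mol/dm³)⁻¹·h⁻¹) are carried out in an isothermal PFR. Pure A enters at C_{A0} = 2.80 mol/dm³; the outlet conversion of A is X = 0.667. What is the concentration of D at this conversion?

1.44 mol/dm³

C_A = C_{A0}(1−X) = 0.9324 mol/dm³.
Along a PFR/batch, dC_D/dC_A = −r_D/(r_D+r_U) = −k₁/(k₁+k₂·C_A).
Integrating from C_{A0} to C_A: C_D = (3.28/0.536)·ln[(3.28+0.536·2.80)/(3.28+0.536·0.932)] = 6.119·ln(4.781/3.780) = 1.438 mol/dm³.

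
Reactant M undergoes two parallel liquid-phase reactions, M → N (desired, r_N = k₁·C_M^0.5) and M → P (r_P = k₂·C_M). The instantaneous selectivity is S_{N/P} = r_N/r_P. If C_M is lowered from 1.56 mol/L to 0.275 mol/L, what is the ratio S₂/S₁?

2.38

S_{N/P} = (k₁/k₂)·C_M^-0.5, so S₂/S₁ = (C_{M,2}/C_{M,1})^-0.5.
= (0.275/1.56)^(-0.5) = (0.1763)^(-0.5) = 2.38.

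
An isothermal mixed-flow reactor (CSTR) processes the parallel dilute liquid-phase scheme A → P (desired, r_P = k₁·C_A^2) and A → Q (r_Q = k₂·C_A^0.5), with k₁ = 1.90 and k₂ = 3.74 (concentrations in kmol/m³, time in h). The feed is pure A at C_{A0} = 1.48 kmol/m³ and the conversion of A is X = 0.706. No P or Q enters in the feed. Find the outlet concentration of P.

0.133 kmol/m³

Exit C_A = C_{A0}(1−X) = 1.48×0.294 = 0.4351 kmol/m³.
In a CSTR the entire volume is at exit conditions, so r_P = 1.90×0.4351^2 = 0.3597 and r_Q = 3.74×0.4351^0.5 = 2.467.
Fraction of consumed A going to P: r_P/(r_P+r_Q) = 0.1273.
C_P = 0.1273·C_{A0}·X = 0.1273×1.48×0.706 = 0.133 kmol/m³.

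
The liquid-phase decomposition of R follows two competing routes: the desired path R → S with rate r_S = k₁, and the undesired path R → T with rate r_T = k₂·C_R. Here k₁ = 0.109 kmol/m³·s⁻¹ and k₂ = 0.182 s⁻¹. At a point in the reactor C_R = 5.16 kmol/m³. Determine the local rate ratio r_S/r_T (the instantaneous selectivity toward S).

S_{S/T} = r_S/r_T = (k₁)/(k₂·C_R) = (k₁/k₂)·C_R⁻¹.
= (0.109) / (0.182×5.160) = 0.1090/0.9391 = 0.116.

0.116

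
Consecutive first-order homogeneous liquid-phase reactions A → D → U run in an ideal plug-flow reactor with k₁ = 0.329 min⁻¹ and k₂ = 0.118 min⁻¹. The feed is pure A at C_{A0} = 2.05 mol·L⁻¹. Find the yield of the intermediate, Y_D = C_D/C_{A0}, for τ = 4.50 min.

0.562

Solving the coupled first-order balances gives C_D(τ) = [k₁/(k₂−k₁)]·C_{A0}·(e^(−k₁τ) − e^(−k₂τ)).
e^(−k₁τ) = e^(−0.329×4.50) = e^(−1.481) = 0.2275; e^(−k₂τ) = e^(−0.5310) = 0.5880.
C_D = 0.329×2.05/(0.118−0.329) × (0.2275−0.5880) = (-3.196)×(-0.3605) = 1.152 mol·L⁻¹.
Y_D = C_D/C_{A0} = 1.152/2.05 = 0.562.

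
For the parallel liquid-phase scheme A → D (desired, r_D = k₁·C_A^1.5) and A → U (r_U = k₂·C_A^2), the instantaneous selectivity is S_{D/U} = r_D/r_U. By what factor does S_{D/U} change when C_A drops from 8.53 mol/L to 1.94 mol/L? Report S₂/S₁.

2.10

S_{D/U} = (k₁/k₂)·C_A^-0.5, so S₂/S₁ = (C_{A,2}/C_{A,1})^-0.5.
= (1.94/8.53)^(-0.5) = (0.2274)^(-0.5) = 2.10.
Selectivity toward D rises as C_A falls — low-concentration operation is favoured.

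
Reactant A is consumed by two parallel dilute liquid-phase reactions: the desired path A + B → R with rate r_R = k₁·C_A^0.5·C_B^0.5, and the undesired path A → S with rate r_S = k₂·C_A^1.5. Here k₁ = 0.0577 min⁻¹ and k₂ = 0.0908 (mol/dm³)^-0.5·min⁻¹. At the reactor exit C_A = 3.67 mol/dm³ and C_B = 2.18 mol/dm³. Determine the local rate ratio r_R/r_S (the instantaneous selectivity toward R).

S_{R/S} = r_R/r_S = (k₁·C_A^0.5·C_B^0.5)/(k₂·C_A^1.5) = (k₁/k₂)·C_A⁻¹·C_B^0.5.
= (0.0577×3.670^0.5×2.180^0.5) / (0.0908×3.670^1.5) = 0.1632/0.6384 = 0.256.
The undesired path is higher order in A, so low C_A (CSTR or dilute feed) favours R.

0.256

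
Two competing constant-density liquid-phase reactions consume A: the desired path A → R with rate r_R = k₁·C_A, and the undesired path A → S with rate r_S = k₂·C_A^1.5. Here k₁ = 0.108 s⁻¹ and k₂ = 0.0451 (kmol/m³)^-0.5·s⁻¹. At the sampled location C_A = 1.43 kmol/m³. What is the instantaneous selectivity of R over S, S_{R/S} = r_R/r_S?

S_{R/S} = r_R/r_S = (k₁·C_A)/(k₂·C_A^1.5) = (k₁/k₂)·C_A^-0.5.
= (0.108×1.430) / (0.0451×1.430^1.5) = 0.1544/0.07712 = 2.00.
The undesired path is higher order in A, so low C_A (CSTR or dilute feed) favours R.

2.00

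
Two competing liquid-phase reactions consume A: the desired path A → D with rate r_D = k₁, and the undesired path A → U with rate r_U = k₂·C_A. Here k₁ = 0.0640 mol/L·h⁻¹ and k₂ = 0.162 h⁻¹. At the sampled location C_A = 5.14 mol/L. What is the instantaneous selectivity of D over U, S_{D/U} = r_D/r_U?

S_{D/U} = r_D/r_U = (k₁)/(k₂·C_A) = (k₁/k₂)·C_A⁻¹.
= (0.0640) / (0.162×5.140) = 0.06400/0.8327 = 0.0769.
The undesired path is higher order in A, so low C_A (CSTR or dilute feed) favours D.

0.0769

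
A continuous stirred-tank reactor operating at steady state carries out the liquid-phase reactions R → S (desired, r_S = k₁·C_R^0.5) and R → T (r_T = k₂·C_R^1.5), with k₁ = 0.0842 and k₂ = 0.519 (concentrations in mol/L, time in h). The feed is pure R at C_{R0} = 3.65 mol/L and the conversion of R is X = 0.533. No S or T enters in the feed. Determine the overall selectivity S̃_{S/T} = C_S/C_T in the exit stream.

0.0952

Exit C_R = C_{R0}(1−X) = 3.65×0.467 = 1.705 mol/L.
Rates in a CSTR are evaluated at the outlet concentration: r_S = 0.0842×1.705^0.5 = 0.1099, r_T = 0.519×1.705^1.5 = 1.155.
Overall selectivity = C_S/C_T = r_Sτ/(r_Tτ) = r_S/r_T = 0.0952.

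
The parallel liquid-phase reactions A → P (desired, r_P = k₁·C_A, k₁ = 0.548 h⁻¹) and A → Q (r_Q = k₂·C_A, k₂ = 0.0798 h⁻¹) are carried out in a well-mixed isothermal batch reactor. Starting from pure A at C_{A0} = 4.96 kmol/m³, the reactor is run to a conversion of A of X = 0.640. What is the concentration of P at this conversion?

C_A = C_{A0}(1−X) = 1.786 kmol/m³.
Both paths are first order in A, so the instantaneous fraction to P is constant: dC_P/d(−C_A) = k₁/(k₁+k₂) = 0.8729.
C_P = 0.8729·(C_{A0}−C_A) = 0.8729×3.174 = 2.77 kmol/m³.

2.77 kmol/m³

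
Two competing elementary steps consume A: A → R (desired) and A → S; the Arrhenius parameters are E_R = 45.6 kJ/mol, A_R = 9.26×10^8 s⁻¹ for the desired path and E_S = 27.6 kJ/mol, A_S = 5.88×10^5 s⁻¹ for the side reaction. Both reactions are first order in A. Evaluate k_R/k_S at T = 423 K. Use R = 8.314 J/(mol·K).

9.43

k_R/k_S = (A_R/A_S)·exp[−(E_R−E_S)/(RT)] = (A_R/A_S)·exp[(E_S−E_R)/(RT)].
(E_S−E_R)/(RT) = (27.6−45.6)×10³/(8.314×423) = -18000/3517 = -5.118.
k_R/k_S = (9.26×10^8/5.88×10^5)·exp(-5.118) = 1575 × 0.005986 = 9.43.
Since E_R > E_S, raising the temperature improves selectivity toward R.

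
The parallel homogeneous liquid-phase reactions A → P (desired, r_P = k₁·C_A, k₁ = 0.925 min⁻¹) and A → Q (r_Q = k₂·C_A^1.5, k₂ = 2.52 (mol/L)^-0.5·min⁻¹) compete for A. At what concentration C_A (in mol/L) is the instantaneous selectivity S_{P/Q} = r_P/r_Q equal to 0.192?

3.65 mol/L

S_{P/Q} = (k₁/k₂)·C_A^-0.5 ⇒ C_A = (S·k₂/k₁)^(-2).
= (0.192×2.52/0.925)^(-2) = (0.5231)^(-2) = 3.65 mol/L.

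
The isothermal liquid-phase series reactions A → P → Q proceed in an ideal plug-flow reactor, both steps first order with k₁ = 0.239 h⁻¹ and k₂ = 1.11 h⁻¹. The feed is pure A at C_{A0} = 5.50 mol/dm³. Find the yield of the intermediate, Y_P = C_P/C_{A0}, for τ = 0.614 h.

0.0981

For first-order series with pure A initially, C_P(τ) = k₁C_{A0}/(k₂−k₁)·(e^(−k₁τ) − e^(−k₂τ)).
e^(−k₁τ) = e^(−0.239×0.614) = e^(−0.1467) = 0.8635; e^(−k₂τ) = e^(−0.6815) = 0.5058.
C_P = 0.239×5.50/(1.11−0.239) × (0.8635−0.5058) = 1.509×0.3577 = 0.5398 mol/dm³.
Y_P = C_P/C_{A0} = 0.5398/5.50 = 0.0981.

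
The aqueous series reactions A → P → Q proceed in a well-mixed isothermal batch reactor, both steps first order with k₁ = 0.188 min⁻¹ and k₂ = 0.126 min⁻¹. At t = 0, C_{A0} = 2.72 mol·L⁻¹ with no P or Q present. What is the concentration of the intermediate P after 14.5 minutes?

For first-order series with pure A initially, C_P(t) = k₁C_{A0}/(k₂−k₁)·(e^(−k₁t) − e^(−k₂t)).
e^(−k₁t) = e^(−0.188×14.5) = e^(−2.726) = 0.06548; e^(−k₂t) = e^(−1.827) = 0.1609.
C_P = 0.188×2.72/(0.126−0.188) × (0.06548−0.1609) = (-8.248)×(-0.09541) = 0.7870 mol·L⁻¹.

0.787 mol·L⁻¹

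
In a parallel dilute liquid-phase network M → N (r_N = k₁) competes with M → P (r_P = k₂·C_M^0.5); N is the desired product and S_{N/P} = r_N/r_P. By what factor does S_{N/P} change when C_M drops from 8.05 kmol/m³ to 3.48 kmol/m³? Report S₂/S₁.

1.52

S_{N/P} = (k₁/k₂)·C_M^-0.5, so S₂/S₁ = (C_{M,2}/C_{M,1})^-0.5.
= (3.48/8.05)^(-0.5) = (0.4323)^(-0.5) = 1.52.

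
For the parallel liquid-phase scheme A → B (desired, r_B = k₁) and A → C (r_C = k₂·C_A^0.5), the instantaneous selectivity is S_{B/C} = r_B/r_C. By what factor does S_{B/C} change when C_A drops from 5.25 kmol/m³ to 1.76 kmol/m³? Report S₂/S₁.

S_{B/C} = (k₁/k₂)·C_A^-0.5, so S₂/S₁ = (C_{A,2}/C_{A,1})^-0.5.
= (1.76/5.25)^(-0.5) = (0.3352)^(-0.5) = 1.73.

1.73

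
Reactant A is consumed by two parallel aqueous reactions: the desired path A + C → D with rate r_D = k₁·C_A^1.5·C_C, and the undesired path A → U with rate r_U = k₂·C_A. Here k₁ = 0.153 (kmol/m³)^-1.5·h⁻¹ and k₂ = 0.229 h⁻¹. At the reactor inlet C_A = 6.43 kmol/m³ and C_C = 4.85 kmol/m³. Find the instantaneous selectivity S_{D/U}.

S_{D/U} = r_D/r_U = (k₁·C_A^1.5·C_C)/(k₂·C_A) = (k₁/k₂)·C_A^0.5·C_C.
= (0.153×6.430^1.5×4.850) / (0.229×6.430) = 12.10/1.472 = 8.22.
Since the desired path is higher order in A, keeping C_A high (PFR or concentrated feed) favours D.

8.22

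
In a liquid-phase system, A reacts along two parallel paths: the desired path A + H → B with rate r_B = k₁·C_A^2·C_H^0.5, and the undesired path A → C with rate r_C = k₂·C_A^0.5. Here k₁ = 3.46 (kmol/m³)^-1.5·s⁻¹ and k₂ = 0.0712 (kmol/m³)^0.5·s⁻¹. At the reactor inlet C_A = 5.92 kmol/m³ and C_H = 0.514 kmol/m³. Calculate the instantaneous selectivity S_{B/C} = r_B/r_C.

502

S_{B/C} = r_B/r_C = (k₁·C_A^2·C_H^0.5)/(k₂·C_A^0.5) = (k₁/k₂)·C_A^1.5·C_H^0.5.
= (3.46×5.920^2×0.5140^0.5) / (0.0712×5.920^0.5) = 86.94/0.1732 = 502.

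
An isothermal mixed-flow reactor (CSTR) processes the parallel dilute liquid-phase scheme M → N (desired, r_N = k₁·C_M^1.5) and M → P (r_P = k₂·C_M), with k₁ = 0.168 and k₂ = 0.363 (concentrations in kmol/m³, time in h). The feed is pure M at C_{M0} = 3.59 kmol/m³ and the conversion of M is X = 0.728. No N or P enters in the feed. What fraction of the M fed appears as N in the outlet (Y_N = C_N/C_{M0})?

0.228

Exit C_M = C_{M0}(1−X) = 3.59×0.272 = 0.9765 kmol/m³.
In a CSTR the entire volume is at exit conditions, so r_N = 0.168×0.9765^1.5 = 0.1621 and r_P = 0.363×0.9765 = 0.3545.
Fraction of consumed M going to N: r_N/(r_N+r_P) = 0.3138.
C_N = 0.3138·C_{M0}·X = 0.3138×3.59×0.728 = 0.820 kmol/m³; Y_N = C_N/C_{M0} = 0.228.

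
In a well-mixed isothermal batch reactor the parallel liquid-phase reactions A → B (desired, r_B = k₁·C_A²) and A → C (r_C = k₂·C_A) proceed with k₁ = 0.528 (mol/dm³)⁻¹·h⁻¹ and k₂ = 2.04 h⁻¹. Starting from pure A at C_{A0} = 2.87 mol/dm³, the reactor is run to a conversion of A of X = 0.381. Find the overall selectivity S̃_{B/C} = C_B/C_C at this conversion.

0.597

C_A = C_{A0}(1−X) = 1.777 mol/dm³.
Along a PFR/batch, dC_C/dC_A = −r_C/(r_B+r_C) = −k₂/(k₂+k₁·C_A).
Integrating from C_{A0} to C_A: C_C = (2.04/0.528)·ln[(2.04+0.528·2.87)/(2.04+0.528·1.78)] = 3.864·ln(3.555/2.978) = 0.6846 mol/dm³.
Then C_B = (C_{A0}−C_A) − C_C = 1.093 − 0.6846 = 0.4088 mol/dm³.
S̃_{B/C} = C_B/C_C = 0.4088/0.6846 = 0.597.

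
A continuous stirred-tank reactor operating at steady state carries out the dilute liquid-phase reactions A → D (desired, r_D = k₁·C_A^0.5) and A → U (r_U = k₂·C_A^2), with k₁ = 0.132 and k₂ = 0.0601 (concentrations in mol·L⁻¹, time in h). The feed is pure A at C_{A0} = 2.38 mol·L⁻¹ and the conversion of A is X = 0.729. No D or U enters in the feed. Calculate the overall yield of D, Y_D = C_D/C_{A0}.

0.590

Exit C_A = C_{A0}(1−X) = 2.38×0.271 = 0.6450 mol·L⁻¹.
A CSTR operates uniformly at the exit composition, giving r_D = 0.1060 and r_U = 0.02500 (each k·C_A^n at C_A = 0.6450).
Fraction of consumed A going to D: r_D/(r_D+r_U) = 0.8092.
C_D = 0.8092·C_{A0}·X = 0.8092×2.38×0.729 = 1.40 mol·L⁻¹; Y_D = C_D/C_{A0} = 0.590.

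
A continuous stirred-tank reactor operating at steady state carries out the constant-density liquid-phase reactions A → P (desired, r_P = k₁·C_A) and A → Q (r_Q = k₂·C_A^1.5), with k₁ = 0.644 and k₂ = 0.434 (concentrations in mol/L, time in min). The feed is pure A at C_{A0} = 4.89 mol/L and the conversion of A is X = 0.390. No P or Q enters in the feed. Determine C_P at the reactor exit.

0.881 mol/L

Exit C_A = C_{A0}(1−X) = 4.89×0.610 = 2.983 mol/L.
Rates in a CSTR are evaluated at the outlet concentration: r_P = 0.644×2.983 = 1.921, r_Q = 0.434×2.983^1.5 = 2.236.
Fraction of consumed A going to P: r_P/(r_P+r_Q) = 0.4621.
C_P = 0.4621·C_{A0}·X = 0.4621×4.89×0.390 = 0.881 mol/L.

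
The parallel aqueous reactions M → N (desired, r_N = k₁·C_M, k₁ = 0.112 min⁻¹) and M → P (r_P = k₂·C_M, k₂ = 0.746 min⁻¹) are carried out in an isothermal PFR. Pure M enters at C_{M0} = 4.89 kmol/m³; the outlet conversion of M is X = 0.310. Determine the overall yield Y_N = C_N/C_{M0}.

C_M = C_{M0}(1−X) = 3.374 kmol/m³.
Both paths are first order in M, so the instantaneous fraction to N is constant: dC_N/d(−C_M) = k₁/(k₁+k₂) = 0.1305.
C_N = 0.1305·(C_{M0}−C_M) = 0.1305×1.516 = 0.198 kmol/m³.
Y_N = C_N/C_{M0} = 0.1979/4.89 = 0.0405.

0.0405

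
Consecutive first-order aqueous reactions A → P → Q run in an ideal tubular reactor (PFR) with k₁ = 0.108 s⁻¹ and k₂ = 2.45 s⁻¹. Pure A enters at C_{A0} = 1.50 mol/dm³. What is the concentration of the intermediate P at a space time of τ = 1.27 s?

Solving the coupled first-order balances gives C_P(τ) = [k₁/(k₂−k₁)]·C_{A0}·(e^(−k₁τ) − e^(−k₂τ)).
e^(−k₁τ) = e^(−0.108×1.27) = e^(−0.1372) = 0.8718; e^(−k₂τ) = e^(−3.112) = 0.04453.
C_P = 0.108×1.50/(2.45−0.108) × (0.8718−0.04453) = 0.06917×0.8273 = 0.05723 mol/dm³.

0.0572 mol/dm³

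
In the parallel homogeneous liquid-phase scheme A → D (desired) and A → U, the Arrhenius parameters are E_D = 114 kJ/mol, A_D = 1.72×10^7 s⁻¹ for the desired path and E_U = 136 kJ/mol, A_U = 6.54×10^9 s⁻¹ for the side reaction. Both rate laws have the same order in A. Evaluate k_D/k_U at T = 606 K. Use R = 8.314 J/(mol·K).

Since both paths have the same order in A, the concentration cancels and S_{D/U} = k_D/k_U = (A_D/A_U)·exp[(E_U−E_D)/(RT)].
(E_U−E_D)/(RT) = (136−114)×10³/(8.314×606) = 22000/5038 = 4.367.
k_D/k_U = (1.72×10^7/6.54×10^9)·exp(4.367) = 0.002630 × 78.77 = 0.207.

0.207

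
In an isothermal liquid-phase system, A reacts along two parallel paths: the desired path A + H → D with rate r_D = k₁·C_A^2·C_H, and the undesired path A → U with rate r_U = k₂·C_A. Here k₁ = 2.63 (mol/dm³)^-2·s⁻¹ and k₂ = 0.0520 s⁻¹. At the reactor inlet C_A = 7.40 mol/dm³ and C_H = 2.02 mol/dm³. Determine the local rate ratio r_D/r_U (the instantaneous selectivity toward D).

S_{D/U} = r_D/r_U = (k₁·C_A^2·C_H)/(k₂·C_A) = (k₁/k₂)·C_A·C_H.
= (2.63×7.400^2×2.020) / (0.0520×7.400) = 290.9/0.3848 = 756.
Since the desired path is higher order in A, keeping C_A high (PFR or concentrated feed) favours D.

756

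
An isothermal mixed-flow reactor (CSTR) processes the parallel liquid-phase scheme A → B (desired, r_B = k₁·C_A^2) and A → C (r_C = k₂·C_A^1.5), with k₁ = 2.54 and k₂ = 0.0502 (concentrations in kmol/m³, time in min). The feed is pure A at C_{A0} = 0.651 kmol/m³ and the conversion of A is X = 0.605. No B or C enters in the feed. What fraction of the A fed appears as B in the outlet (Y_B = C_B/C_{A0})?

Exit C_A = C_{A0}(1−X) = 0.651×0.395 = 0.2571 kmol/m³.
In a CSTR the entire volume is at exit conditions, so r_B = 2.54×0.2571^2 = 0.1680 and r_C = 0.0502×0.2571^1.5 = 0.006546.
Fraction of consumed A going to B: r_B/(r_B+r_C) = 0.9625.
C_B = 0.9625·C_{A0}·X = 0.9625×0.651×0.605 = 0.379 kmol/m³; Y_B = C_B/C_{A0} = 0.582.

0.582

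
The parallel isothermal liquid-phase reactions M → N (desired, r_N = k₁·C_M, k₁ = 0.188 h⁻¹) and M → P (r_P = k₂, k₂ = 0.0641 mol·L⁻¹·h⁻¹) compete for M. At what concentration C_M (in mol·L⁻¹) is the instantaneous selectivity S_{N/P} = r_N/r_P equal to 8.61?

S_{N/P} = (k₁/k₂)·C_M ⇒ C_M = S·k₂/k₁.
= 8.61×0.0641/0.188 = 2.94 mol·L⁻¹.

2.94 mol·L⁻¹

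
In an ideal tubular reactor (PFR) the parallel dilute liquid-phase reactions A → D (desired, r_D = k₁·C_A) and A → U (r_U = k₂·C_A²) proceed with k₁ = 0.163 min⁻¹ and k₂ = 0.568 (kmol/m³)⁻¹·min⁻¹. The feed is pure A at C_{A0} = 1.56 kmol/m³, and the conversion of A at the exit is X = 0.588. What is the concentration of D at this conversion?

0.197 kmol/m³

C_A = C_{A0}(1−X) = 0.6427 kmol/m³.
Along a PFR/batch, dC_D/dC_A = −r_D/(r_D+r_U) = −k₁/(k₁+k₂·C_A).
Integrating from C_{A0} to C_A: C_D = (0.163/0.568)·ln[(0.163+0.568·1.56)/(0.163+0.568·0.643)] = 0.2870·ln(1.049/0.5281) = 0.1970 kmol/m³.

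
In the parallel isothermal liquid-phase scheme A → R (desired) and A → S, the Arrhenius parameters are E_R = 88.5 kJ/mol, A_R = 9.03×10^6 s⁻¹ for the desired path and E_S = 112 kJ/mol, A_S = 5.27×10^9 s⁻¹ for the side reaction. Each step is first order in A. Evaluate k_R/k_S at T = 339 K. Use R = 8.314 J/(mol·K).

With equal orders, S_{R/S} = k_R/k_S = (A_R/A_S)·exp[(E_S−E_R)/(RT)].
(E_S−E_R)/(RT) = (112−88.5)×10³/(8.314×339) = 23500/2818 = 8.338.
k_R/k_S = (9.03×10^6/5.27×10^9)·exp(8.338) = 0.001713 × 4179 = 7.16.

7.16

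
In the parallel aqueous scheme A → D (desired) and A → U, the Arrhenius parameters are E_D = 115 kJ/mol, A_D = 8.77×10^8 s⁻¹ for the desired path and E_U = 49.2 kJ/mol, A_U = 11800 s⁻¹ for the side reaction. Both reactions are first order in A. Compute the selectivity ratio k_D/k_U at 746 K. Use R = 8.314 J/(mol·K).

1.84

Since both paths have the same order in A, the concentration cancels and S_{D/U} = k_D/k_U = (A_D/A_U)·exp[(E_U−E_D)/(RT)].
(E_U−E_D)/(RT) = (49.2−115)×10³/(8.314×746) = -65800/6202 = -10.61.
k_D/k_U = (8.77×10^8/11800)·exp(-10.61) = 74322 × 2.469×10^-5 = 1.84.
Since E_D > E_U, raising the temperature improves selectivity toward D.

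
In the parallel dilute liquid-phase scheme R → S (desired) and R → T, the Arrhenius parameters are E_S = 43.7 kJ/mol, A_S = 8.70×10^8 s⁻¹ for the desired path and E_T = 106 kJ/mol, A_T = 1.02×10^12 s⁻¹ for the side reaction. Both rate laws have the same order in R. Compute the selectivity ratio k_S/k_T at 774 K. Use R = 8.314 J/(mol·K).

With equal orders, S_{S/T} = k_S/k_T = (A_S/A_T)·exp[(E_T−E_S)/(RT)].
(E_T−E_S)/(RT) = (106−43.7)×10³/(8.314×774) = 62300/6435 = 9.681.
k_S/k_T = (8.70×10^8/1.02×10^12)·exp(9.681) = 8.529×10^-4 × 16017 = 13.7.
Since E_S < E_T, lowering the temperature improves selectivity toward S.

13.7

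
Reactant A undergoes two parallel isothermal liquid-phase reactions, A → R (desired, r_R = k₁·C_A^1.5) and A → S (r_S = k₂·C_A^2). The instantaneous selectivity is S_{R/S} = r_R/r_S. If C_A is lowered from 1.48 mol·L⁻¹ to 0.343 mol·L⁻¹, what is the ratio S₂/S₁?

2.08

S_{R/S} = (k₁/k₂)·C_A^-0.5, so S₂/S₁ = (C_{A,2}/C_{A,1})^-0.5.
= (0.343/1.48)^(-0.5) = (0.2318)^(-0.5) = 2.08.
Selectivity toward R rises as C_A falls — low-concentration operation is favoured.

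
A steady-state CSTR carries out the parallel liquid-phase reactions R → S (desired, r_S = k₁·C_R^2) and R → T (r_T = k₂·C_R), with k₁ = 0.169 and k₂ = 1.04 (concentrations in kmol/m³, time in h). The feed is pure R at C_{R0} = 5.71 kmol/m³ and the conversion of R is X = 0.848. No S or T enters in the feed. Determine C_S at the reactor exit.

0.599 kmol/m³

Exit C_R = C_{R0}(1−X) = 5.71×0.152 = 0.8679 kmol/m³.
In a CSTR the entire volume is at exit conditions, so r_S = 0.169×0.8679^2 = 0.1273 and r_T = 1.04×0.8679 = 0.9026.
Fraction of consumed R going to S: r_S/(r_S+r_T) = 0.1236.
C_S = 0.1236·C_{R0}·X = 0.1236×5.71×0.848 = 0.599 kmol/m³.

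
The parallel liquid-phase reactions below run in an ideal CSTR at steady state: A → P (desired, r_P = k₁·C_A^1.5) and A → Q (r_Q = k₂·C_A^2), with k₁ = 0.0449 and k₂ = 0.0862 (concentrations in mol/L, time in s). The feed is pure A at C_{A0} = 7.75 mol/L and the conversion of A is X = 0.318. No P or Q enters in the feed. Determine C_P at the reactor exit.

Exit C_A = C_{A0}(1−X) = 7.75×0.682 = 5.285 mol/L.
In a CSTR the entire volume is at exit conditions, so r_P = 0.0449×5.285^1.5 = 0.5456 and r_Q = 0.0862×5.285^2 = 2.408.
Fraction of consumed A going to P: r_P/(r_P+r_Q) = 0.1847.
C_P = 0.1847·C_{A0}·X = 0.1847×7.75×0.318 = 0.455 mol/L.

0.455 mol/L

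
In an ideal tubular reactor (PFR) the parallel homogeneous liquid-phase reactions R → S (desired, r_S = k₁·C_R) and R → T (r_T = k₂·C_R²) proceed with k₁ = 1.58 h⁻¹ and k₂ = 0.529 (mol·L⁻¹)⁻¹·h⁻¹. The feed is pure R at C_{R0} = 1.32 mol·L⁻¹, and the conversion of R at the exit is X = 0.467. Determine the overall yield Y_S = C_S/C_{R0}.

0.350

C_R = C_{R0}(1−X) = 0.7036 mol·L⁻¹.
Along a PFR/batch, dC_S/dC_R = −r_S/(r_S+r_T) = −k₁/(k₁+k₂·C_R).
Integrating from C_{R0} to C_R: C_S = (1.58/0.529)·ln[(1.58+0.529·1.32)/(1.58+0.529·0.704)] = 2.987·ln(2.278/1.952) = 0.4614 mol·L⁻¹.
Y_S = C_S/C_{R0} = 0.4614/1.32 = 0.350.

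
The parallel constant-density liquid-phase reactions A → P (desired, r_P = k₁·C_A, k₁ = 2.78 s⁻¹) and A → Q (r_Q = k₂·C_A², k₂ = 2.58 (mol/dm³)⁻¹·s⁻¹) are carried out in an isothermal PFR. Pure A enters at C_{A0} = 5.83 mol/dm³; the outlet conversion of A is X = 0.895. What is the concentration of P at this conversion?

C_A = C_{A0}(1−X) = 0.6121 mol/dm³.
Along a PFR/batch, dC_P/dC_A = −r_P/(r_P+r_Q) = −k₁/(k₁+k₂·C_A).
Integrating from C_{A0} to C_A: C_P = (2.78/2.58)·ln[(2.78+2.58·5.83)/(2.78+2.58·0.612)] = 1.078·ln(17.82/4.359) = 1.517 mol/dm³.

1.52 mol/dm³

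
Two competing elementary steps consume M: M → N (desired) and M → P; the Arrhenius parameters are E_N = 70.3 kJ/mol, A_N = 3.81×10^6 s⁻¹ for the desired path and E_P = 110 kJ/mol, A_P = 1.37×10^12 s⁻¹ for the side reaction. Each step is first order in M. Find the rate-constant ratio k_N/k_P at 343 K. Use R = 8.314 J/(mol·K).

3.09

Since both paths have the same order in M, the concentration cancels and S_{N/P} = k_N/k_P = (A_N/A_P)·exp[(E_P−E_N)/(RT)].
(E_P−E_N)/(RT) = (110−70.3)×10³/(8.314×343) = 39700/2852 = 13.92.
k_N/k_P = (3.81×10^6/1.37×10^12)·exp(13.92) = 2.781×10^-6 × 1.112×10^6 = 3.09.
Since E_N < E_P, lowering the temperature improves selectivity toward N.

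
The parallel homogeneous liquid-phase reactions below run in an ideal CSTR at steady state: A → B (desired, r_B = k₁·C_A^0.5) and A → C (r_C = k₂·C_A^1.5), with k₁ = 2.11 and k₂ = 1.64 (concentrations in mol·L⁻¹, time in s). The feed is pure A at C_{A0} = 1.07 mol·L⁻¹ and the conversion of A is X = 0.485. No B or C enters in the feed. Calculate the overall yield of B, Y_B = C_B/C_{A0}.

0.340

Exit C_A = C_{A0}(1−X) = 1.07×0.515 = 0.5511 mol·L⁻¹.
Rates in a CSTR are evaluated at the outlet concentration: r_B = 2.11×0.5511^0.5 = 1.566, r_C = 1.64×0.5511^1.5 = 0.6709.
Fraction of consumed A going to B: r_B/(r_B+r_C) = 0.7001.
C_B = 0.7001·C_{A0}·X = 0.7001×1.07×0.485 = 0.363 mol·L⁻¹; Y_B = C_B/C_{A0} = 0.340.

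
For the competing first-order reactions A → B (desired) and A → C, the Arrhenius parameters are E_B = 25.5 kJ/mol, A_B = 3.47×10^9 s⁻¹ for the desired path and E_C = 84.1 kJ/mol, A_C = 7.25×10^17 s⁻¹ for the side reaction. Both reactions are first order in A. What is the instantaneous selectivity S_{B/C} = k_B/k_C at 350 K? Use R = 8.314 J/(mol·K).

2.67

With equal orders, S_{B/C} = k_B/k_C = (A_B/A_C)·exp[(E_C−E_B)/(RT)].
(E_C−E_B)/(RT) = (84.1−25.5)×10³/(8.314×350) = 58600/2910 = 20.14.
k_B/k_C = (3.47×10^9/7.25×10^17)·exp(20.14) = 4.786×10^-9 × 5.570×10^8 = 2.67.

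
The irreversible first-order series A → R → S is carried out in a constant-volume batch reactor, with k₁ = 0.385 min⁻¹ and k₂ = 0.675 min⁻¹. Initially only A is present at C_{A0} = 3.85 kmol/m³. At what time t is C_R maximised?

Setting dC_R/dt = 0 gives t_opt = ln(k₂/k₁)/(k₂−k₁).
= ln(0.675/0.385)/(0.675−0.385) = ln(1.753)/0.2900 = 0.5615/0.2900 = 1.94 min.

1.94 min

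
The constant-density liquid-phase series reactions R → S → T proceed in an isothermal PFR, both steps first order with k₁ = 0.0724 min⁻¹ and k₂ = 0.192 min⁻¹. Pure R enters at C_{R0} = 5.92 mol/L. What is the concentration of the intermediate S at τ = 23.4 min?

Solving the coupled first-order balances gives C_S(τ) = [k₁/(k₂−k₁)]·C_{R0}·(e^(−k₁τ) − e^(−k₂τ)).
e^(−k₁τ) = e^(−0.0724×23.4) = e^(−1.694) = 0.1838; e^(−k₂τ) = e^(−4.493) = 0.01119.
C_S = 0.0724×5.92/(0.192−0.0724) × (0.1838−0.01119) = 3.584×0.1726 = 0.6184 mol/L.

0.618 mol/L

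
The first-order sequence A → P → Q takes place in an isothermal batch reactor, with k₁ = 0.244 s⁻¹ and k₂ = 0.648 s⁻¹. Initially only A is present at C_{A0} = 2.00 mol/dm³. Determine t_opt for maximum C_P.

Setting dC_P/dt = 0 gives t_opt = ln(k₂/k₁)/(k₂−k₁).
= ln(0.648/0.244)/(0.648−0.244) = ln(2.656)/0.4040 = 0.9767/0.4040 = 2.42 s.

2.42 s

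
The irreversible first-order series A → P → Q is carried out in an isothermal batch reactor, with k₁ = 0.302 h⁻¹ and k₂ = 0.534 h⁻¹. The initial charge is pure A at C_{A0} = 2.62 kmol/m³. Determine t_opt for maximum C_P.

For first-order series the maximum of C_P occurs at t_opt = ln(k₂/k₁)/(k₂−k₁).
= ln(0.534/0.302)/(0.534−0.302) = ln(1.768)/0.2320 = 0.5700/0.2320 = 2.46 h.

2.46 h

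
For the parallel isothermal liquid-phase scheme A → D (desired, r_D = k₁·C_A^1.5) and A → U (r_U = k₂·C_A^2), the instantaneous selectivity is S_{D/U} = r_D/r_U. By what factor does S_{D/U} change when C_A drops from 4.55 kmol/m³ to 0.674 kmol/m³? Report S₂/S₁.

2.60

S_{D/U} = (k₁/k₂)·C_A^-0.5, so S₂/S₁ = (C_{A,2}/C_{A,1})^-0.5.
= (0.674/4.55)^(-0.5) = (0.1481)^(-0.5) = 2.60.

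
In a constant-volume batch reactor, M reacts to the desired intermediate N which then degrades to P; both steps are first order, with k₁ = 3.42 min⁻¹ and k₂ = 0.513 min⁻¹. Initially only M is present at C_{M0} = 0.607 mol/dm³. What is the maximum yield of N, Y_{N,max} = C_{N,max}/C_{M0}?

For a first-order series the maximum intermediate yield is C_{N,max}/C_{M0} = (k₁/k₂)^[k₂/(k₂−k₁)].
= (3.42/0.513)^(0.513/(0.513−3.42)) = (6.667)^(-0.1765) = 0.7155.

0.715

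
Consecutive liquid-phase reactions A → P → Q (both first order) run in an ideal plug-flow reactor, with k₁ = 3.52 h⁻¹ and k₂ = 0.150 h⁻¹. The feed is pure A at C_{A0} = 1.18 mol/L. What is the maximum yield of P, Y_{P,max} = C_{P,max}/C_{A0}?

0.869

At the optimum, C_{P,max}/C_{A0} = (k₁/k₂)^[k₂/(k₂−k₁)].
= (3.52/0.150)^(0.150/(0.150−3.52)) = (23.47)^(-0.04451) = 0.8690.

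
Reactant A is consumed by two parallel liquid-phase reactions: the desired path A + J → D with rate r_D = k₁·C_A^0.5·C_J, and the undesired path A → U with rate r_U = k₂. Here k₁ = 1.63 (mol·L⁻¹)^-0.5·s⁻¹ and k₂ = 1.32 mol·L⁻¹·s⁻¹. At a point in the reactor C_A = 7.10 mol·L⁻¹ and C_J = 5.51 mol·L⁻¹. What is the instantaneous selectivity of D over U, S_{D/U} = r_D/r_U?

18.1

S_{D/U} = r_D/r_U = (k₁·C_A^0.5·C_J)/(k₂) = (k₁/k₂)·C_A^0.5·C_J.
= (1.63×7.100^0.5×5.510) / (1.32) = 23.93/1.320 = 18.1.
Since the desired path is higher order in A, keeping C_A high (PFR or concentrated feed) favours D.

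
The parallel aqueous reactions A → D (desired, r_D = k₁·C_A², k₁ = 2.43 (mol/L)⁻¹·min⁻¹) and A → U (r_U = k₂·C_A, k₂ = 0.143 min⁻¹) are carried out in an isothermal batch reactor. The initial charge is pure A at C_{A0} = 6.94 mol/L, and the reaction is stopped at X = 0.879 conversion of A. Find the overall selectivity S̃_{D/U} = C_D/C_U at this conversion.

49.5

C_A = C_{A0}(1−X) = 0.8397 mol/L.
Along a PFR/batch, dC_U/dC_A = −r_U/(r_D+r_U) = −k₂/(k₂+k₁·C_A).
Integrating from C_{A0} to C_A: C_U = (0.143/2.43)·ln[(0.143+2.43·6.94)/(0.143+2.43·0.840)] = 0.05885·ln(17.01/2.184) = 0.1208 mol/L.
Then C_D = (C_{A0}−C_A) − C_U = 6.100 − 0.1208 = 5.979 mol/L.
S̃_{D/U} = C_D/C_U = 5.979/0.1208 = 49.5.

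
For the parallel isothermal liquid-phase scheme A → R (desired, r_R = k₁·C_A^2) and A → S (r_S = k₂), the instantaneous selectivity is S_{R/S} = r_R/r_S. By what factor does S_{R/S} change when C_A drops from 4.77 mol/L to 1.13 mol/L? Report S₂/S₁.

S_{R/S} = (k₁/k₂)·C_A^2, so S₂/S₁ = (C_{A,2}/C_{A,1})^2.
= (1.13/4.77)^2 = (0.2369)^2 = 0.0561.

0.0561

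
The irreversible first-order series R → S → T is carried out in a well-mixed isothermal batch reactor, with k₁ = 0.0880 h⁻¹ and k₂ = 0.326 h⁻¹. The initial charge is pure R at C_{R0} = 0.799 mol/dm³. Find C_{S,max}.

Evaluating C_S at t_opt = ln(k₂/k₁)/(k₂−k₁) gives C_{S,max}/C_{R0} = (k₁/k₂)^[k₂/(k₂−k₁)].
= (0.0880/0.326)^(0.326/(0.326−0.0880)) = (0.2699)^(1.370) = 0.1663.
C_{S,max} = 0.1663×0.799 = 0.133 mol/dm³.

0.133 mol/dm³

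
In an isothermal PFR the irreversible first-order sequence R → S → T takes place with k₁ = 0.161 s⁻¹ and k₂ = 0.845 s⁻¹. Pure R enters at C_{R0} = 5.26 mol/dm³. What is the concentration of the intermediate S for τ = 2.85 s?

Solving the coupled first-order balances gives C_S(τ) = [k₁/(k₂−k₁)]·C_{R0}·(e^(−k₁τ) − e^(−k₂τ)).
e^(−k₁τ) = e^(−0.161×2.85) = e^(−0.4589) = 0.6320; e^(−k₂τ) = e^(−2.408) = 0.08997.
C_S = 0.161×5.26/(0.845−0.161) × (0.6320−0.08997) = 1.238×0.5420 = 0.6711 mol/dm³.

0.671 mol/dm³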